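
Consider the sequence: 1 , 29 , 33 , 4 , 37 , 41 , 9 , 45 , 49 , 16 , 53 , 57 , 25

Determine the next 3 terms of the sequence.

Positions follow the repeating pattern ABB; grouping by letter gives 2 tracks.
Track A = 1, 4, 9, 16, 25: consecutive squares n² from n = 1.
Track B = 29, 33, 37, 41, 45, 49, 53, 57: arithmetic with common difference +4.
Term 14 comes from track B (its 9th entry): 61.
Position 15 → track B, term 10 = 65.
Term 16 comes from track A (its 6th entry): 36.

61, 65, 36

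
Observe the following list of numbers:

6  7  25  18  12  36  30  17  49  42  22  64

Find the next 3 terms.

Split by position mod 3 into 3 tracks.
Track A: 6, 18, 30, 42 — linear: a_n = -6 + 12·n.
Track B: 7, 12, 17, 22 — arithmetic with common difference +5.
Track C: 25, 36, 49, 64 — the squares 5², 6², 7², ….
Position 13 → track A, term 5 = 54.
Position 14 → track B, term 5 = 27.
Term 15 comes from track C (its 5th entry): 81.

54, 27, 81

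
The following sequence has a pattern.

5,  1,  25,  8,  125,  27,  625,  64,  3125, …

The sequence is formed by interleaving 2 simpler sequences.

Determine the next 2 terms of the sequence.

Odd-indexed and even-indexed terms follow separate rules.
Subsequence A: 5, 25, 125, 625, 3125 (powers of 5).
Subsequence B: 1, 8, 27, 64 (perfect cubes starting at 1³).
Term 10 comes from subsequence B (its 5th entry): 125.
Position 11 falls in subsequence A as its term 6, giving 15625.

125, 15625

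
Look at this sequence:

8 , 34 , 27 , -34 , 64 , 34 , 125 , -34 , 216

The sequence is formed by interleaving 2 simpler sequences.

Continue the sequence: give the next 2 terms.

34, 343

Odd-indexed and even-indexed terms follow separate rules.
Stream A: 8, 27, 64, 125, 216. Consecutive cubes n³ from n = 2.
Stream B: 34, -34, 34, -34. Oscillating between 34 and -34.
Term 10 comes from stream B (its 5th entry): 34.
Position 11 → stream A, term 6 = 343.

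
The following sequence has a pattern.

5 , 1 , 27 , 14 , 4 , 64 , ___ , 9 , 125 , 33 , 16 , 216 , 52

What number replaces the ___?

Read the sequence 3 terms at a time; column i is its own pattern.
Subsequence A is 5, 14, ?, 33, 52, which is each term equals the sum of the previous two.
Subsequence B is 1, 4, 9, 16, which is consecutive squares n² from n = 1.
Subsequence C is 27, 64, 125, 216, which is consecutive cubes n³ from n = 3.
Subsequence A's pattern makes the blank 19.

19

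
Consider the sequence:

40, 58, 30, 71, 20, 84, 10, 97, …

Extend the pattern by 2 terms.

Taking every 2nd term gives 2 separate tracks.
Track A = 40, 30, 20, 10: subtracting 10 each time.
Track B = 58, 71, 84, 97: linear: a_n = 45 + 13·n.
Position 9 falls in track A as its term 5, giving 0.
Position 10 → track B, term 5 = 110.

0, 110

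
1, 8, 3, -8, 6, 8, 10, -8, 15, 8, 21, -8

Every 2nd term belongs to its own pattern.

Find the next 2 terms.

28, 8

Odd-indexed and even-indexed terms follow separate rules.
Track A is 1, 3, 6, 10, 15, 21, which is triangular numbers n(n+1)/2 for n = 1, 2, ….
Track B is 8, -8, 8, -8, 8, -8, which is oscillating between 8 and -8.
Position 13 → track A, term 7 = 28.
Position 14 falls in track B as its term 7, giving 8.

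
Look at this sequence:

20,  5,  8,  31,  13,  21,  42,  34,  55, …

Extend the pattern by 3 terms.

The slot pattern repeats as ABB (period 3), so there are 2 interleaved tracks.
Track A: 20, 31, 42 (arithmetic with common difference +11).
Track B: 5, 8, 13, 21, 34, 55 (Fibonacci-style (each term is the sum of the two before it)).
Position 10 → track A, term 4 = 53.
Position 11 falls in track B as its term 7, giving 89.
Position 12 falls in track B as its term 8, giving 144.

53, 89, 144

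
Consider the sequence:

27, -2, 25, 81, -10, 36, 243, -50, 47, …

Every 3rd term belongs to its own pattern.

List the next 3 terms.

Read the sequence 3 terms at a time; column i is its own pattern.
Subsequence A: 27, 81, 243. Successive powers of 3.
Subsequence B: -2, -10, -50. Geometric with ratio 5.
Subsequence C: 25, 36, 47. Arithmetic with common difference +11.
The 10th slot belongs to subsequence A; its 4th term is 729.
Position 11 falls in subsequence B as its term 4, giving -250.
Position 12 falls in subsequence C as its term 4, giving 58.

729, -250, 58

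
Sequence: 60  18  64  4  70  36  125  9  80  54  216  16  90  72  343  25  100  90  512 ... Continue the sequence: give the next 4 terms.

36, 110, 108, 729

Split by position mod 4 into 4 tracks.
Stream A: 60, 70, 80, 90, 100 (linear: a_n = 50 + 10·n).
Stream B: 18, 36, 54, 72, 90 (arithmetic with common difference +18).
Stream C: 64, 125, 216, 343, 512 (consecutive cubes n³ from n = 4).
Stream D: 4, 9, 16, 25 (consecutive squares n² from n = 2).
Term 20 comes from stream D (its 5th entry): 36.
Position 21 falls in stream A as its term 6, giving 110.
Position 22 → stream B, term 6 = 108.
Position 23 falls in stream C as its term 6, giving 729.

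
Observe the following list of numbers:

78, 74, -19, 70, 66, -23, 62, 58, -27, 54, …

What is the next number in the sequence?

50

Positions follow the repeating pattern AAB; grouping by letter gives 2 tracks.
Track A: 78, 74, 70, 66, 62, 58, 54. Subtracting 4 each time.
Track B: -19, -23, -27. Linear: a_n = -15 − 4·n.
Term 11 comes from track A (its 8th entry): 50.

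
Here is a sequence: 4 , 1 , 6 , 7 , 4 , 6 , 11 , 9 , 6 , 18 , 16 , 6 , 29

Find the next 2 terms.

25, 6

Taking every 3rd term gives 3 separate tracks.
Subsequence A = 4, 7, 11, 18, 29: Fibonacci-style (each term is the sum of the two before it).
Subsequence B = 1, 4, 9, 16: the squares 1², 2², 3², ….
Subsequence C = 6, 6, 6, 6: always 6.
Position 14 → subsequence B, term 5 = 25.
Term 15 comes from subsequence C (its 5th entry): 6.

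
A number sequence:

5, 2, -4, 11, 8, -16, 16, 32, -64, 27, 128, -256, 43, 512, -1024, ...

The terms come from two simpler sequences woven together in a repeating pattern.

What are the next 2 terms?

70, 2048

The slot pattern repeats as ABB (period 3), so there are 2 interleaved tracks.
Stream A: 5, 11, 16, 27, 43. Each term equals the sum of the previous two.
Stream B: 2, -4, 8, -16, 32, -64, 128, -256, 512, -1024. Geometric, ×-2 each step.
Term 16 comes from stream A (its 6th entry): 70.
Term 17 comes from stream B (its 11th entry): 2048.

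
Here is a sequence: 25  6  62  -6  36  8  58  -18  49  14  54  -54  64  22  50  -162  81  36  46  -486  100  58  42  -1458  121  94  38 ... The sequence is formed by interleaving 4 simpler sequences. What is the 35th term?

Read the sequence 4 terms at a time; column i is its own pattern.
Subsequence A: 25, 36, 49, 64, 81, 100, 121. Consecutive squares n² from n = 5.
Subsequence B: 6, 8, 14, 22, 36, 58, 94. Fibonacci-style (each term is the sum of the two before it).
Subsequence C: 62, 58, 54, 50, 46, 42, 38. Linear: a_n = 66 − 4·n.
Subsequence D: -6, -18, -54, -162, -486, -1458. Multiplying by 3 each time.
Position 35 falls in subsequence C as its term 9, giving 30.

30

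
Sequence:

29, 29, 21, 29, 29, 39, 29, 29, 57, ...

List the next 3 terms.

29, 29, 75

The slot pattern repeats as AAB (period 3), so there are 2 interleaved tracks.
Track A is 29, 29, 29, 29, 29, 29, which is always 29.
Track B is 21, 39, 57, which is linear: a_n = 3 + 18·n.
Term 10 comes from track A (its 7th entry): 29.
The 11th slot belongs to track A; its 8th term is 29.
The 12th slot belongs to track B; its 4th term is 75.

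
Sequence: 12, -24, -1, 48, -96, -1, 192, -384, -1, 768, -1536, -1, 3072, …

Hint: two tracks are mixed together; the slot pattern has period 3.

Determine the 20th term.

-98304

The slot pattern repeats as AAB (period 3), so there are 2 interleaved tracks.
Subsequence A = 12, -24, 48, -96, 192, -384, 768, -1536, 3072: geometric with ratio -2.
Subsequence B = -1, -1, -1, -1: the constant sequence -1.
Term 20 comes from subsequence A (its 14th entry): -98304.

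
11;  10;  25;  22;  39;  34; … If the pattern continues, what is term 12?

70

Split by position mod 2 into 2 tracks.
Track A is 11, 25, 39, which is arithmetic with common difference +14.
Track B is 10, 22, 34, which is adding 12 each time.
Position 12 → track B, term 6 = 70.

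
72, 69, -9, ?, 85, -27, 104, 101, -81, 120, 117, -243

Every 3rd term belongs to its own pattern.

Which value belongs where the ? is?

Taking every 3rd term gives 3 separate tracks.
Stream A is 72, ?, 104, 120, which is adding 16 each time.
Stream B is 69, 85, 101, 117, which is arithmetic, step +16.
Stream C is -9, -27, -81, -243, which is geometric with ratio 3.
Filling stream A at index 2 by its rule yields 88.

88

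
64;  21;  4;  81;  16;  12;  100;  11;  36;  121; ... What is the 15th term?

324

Split by position mod 3: positions 1, 4, 7, … form one track, and each other residue class forms its own.
Track A: 64, 81, 100, 121 — consecutive squares n² from n = 8.
Track B: 21, 16, 11 — subtracting 5 each time.
Track C: 4, 12, 36 — geometric with ratio 3.
Position 15 falls in track C as its term 5, giving 324.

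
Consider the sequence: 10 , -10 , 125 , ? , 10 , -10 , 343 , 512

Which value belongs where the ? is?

The slot pattern repeats as AABB (period 4), so there are 2 interleaved tracks.
Track A: 10, -10, 10, -10. Alternating ±10.
Track B: 125, ?, 343, 512. Perfect cubes starting at 5³.
So the missing entry in track B is 216.

216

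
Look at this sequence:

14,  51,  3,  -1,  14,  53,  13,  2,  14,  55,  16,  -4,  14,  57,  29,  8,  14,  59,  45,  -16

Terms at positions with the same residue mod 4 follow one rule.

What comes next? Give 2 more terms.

14, 61

Taking every 4th term gives 4 separate tracks.
Subsequence A: 14, 14, 14, 14, 14 — always 14.
Subsequence B: 51, 53, 55, 57, 59 — adding 2 each time.
Subsequence C: 3, 13, 16, 29, 45 — Fibonacci-style (each term is the sum of the two before it).
Subsequence D: -1, 2, -4, 8, -16 — geometric, ×-2 each step.
Position 21 → subsequence A, term 6 = 14.
Term 22 comes from subsequence B (its 6th entry): 61.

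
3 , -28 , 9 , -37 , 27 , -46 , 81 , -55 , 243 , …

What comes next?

-64

Odd-indexed and even-indexed terms follow separate rules.
Stream A: 3, 9, 27, 81, 243. Successive powers of 3.
Stream B: -28, -37, -46, -55. Linear: a_n = -19 − 9·n.
Position 10 falls in stream B as its term 5, giving -64.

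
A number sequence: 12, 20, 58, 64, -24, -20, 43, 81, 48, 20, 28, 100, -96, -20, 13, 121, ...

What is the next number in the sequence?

192

Read the sequence 4 terms at a time; column i is its own pattern.
Track A is 12, -24, 48, -96, which is geometric with ratio -2.
Track B is 20, -20, 20, -20, which is oscillating between 20 and -20.
Track C is 58, 43, 28, 13, which is arithmetic with common difference −15.
Track D is 64, 81, 100, 121, which is perfect squares starting at 8².
Position 17 → track A, term 5 = 192.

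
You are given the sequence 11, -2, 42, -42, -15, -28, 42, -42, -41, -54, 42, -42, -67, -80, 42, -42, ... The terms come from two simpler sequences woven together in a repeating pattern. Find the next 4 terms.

-93, -106, 42, -42

Positions follow the repeating pattern AABB; grouping by letter gives 2 tracks.
Track A: 11, -2, -15, -28, -41, -54, -67, -80. Arithmetic with common difference −13.
Track B: 42, -42, 42, -42, 42, -42, 42, -42. The oscillation 42·(−1)^(n+1).
The 17th slot belongs to track A; its 9th term is -93.
The 18th slot belongs to track A; its 10th term is -106.
The 19th slot belongs to track B; its 9th term is 42.
Position 20 → track B, term 10 = -42.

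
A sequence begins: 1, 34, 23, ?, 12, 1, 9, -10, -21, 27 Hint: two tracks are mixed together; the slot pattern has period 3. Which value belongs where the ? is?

3

Reading positions in blocks of 3 reveals the pattern ABB — 2 tracks woven together.
Stream A = 1, ?, 9, 27: successive powers of 3.
Stream B = 34, 23, 12, 1, -10, -21: arithmetic, step −11.
The gap is stream A's term 2; the rule gives 3.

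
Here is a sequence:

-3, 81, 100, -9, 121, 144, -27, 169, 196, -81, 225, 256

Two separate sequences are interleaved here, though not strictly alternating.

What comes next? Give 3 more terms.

-243, 289, 324

Reading positions in blocks of 3 reveals the pattern ABB — 2 tracks woven together.
Stream A = -3, -9, -27, -81: geometric, ×3 each step.
Stream B = 81, 100, 121, 144, 169, 196, 225, 256: the squares 9², 10², 11², ….
The 13th slot belongs to stream A; its 5th term is -243.
Term 14 comes from stream B (its 9th entry): 289.
Position 15 → stream B, term 10 = 324.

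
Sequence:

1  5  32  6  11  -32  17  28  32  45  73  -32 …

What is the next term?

118

Positions follow the repeating pattern AAB; grouping by letter gives 2 tracks.
Stream A: 1, 5, 6, 11, 17, 28, 45, 73 — Fibonacci-style (each term is the sum of the two before it).
Stream B: 32, -32, 32, -32 — oscillating between 32 and -32.
Term 13 comes from stream A (its 9th entry): 118.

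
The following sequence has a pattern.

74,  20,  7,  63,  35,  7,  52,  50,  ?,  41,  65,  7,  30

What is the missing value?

Split by position mod 3 into 3 tracks.
Track A: 74, 63, 52, 41, 30. Arithmetic with common difference −11.
Track B: 20, 35, 50, 65. Adding 15 each time.
Track C: 7, 7, ?, 7. Always 7.
So the missing entry in track C is 7.

7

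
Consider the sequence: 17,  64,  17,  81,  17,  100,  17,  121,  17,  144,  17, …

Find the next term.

Positions 1, 3, 5, … form one subsequence and positions 2, 4, 6, … form another.
Track A: 17, 17, 17, 17, 17, 17 (the constant sequence 17).
Track B: 64, 81, 100, 121, 144 (perfect squares starting at 8²).
Position 12 → track B, term 6 = 169.

169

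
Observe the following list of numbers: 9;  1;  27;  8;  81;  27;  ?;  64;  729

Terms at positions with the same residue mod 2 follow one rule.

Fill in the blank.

243

The terms cycle through 2 interleaved subsequences.
Track A: 9, 27, 81, ?, 729 (successive powers of 3).
Track B: 1, 8, 27, 64 (perfect cubes starting at 1³).
Track A's pattern makes the blank 243.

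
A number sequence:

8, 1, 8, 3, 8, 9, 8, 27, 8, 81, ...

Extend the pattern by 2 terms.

8, 243

Taking every 2nd term gives 2 separate tracks.
Track A: 8, 8, 8, 8, 8 — the constant sequence 8.
Track B: 1, 3, 9, 27, 81 — geometric with ratio 3.
Position 11 falls in track A as its term 6, giving 8.
Term 12 comes from track B (its 6th entry): 243.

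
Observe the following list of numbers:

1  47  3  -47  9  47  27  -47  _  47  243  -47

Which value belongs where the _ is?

81

Odd-indexed and even-indexed terms follow separate rules.
Stream A: 1, 3, 9, 27, ?, 243. Powers of 3.
Stream B: 47, -47, 47, -47, 47, -47. The oscillation 47·(−1)^(n+1).
The gap is stream A's term 5; the rule gives 81.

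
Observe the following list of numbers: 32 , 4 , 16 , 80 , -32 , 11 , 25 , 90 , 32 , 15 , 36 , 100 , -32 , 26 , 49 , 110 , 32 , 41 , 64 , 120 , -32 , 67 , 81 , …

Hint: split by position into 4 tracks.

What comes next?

130

Split by position mod 4: positions 1, 5, 9, … form one track, and each other residue class forms its own.
Subsequence A: 32, -32, 32, -32, 32, -32 (oscillating between 32 and -32).
Subsequence B: 4, 11, 15, 26, 41, 67 (a Fibonacci-like recurrence a_n = a_{n-1} + a_{n-2}).
Subsequence C: 16, 25, 36, 49, 64, 81 (consecutive squares n² from n = 4).
Subsequence D: 80, 90, 100, 110, 120 (arithmetic with common difference +10).
Term 24 comes from subsequence D (its 6th entry): 130.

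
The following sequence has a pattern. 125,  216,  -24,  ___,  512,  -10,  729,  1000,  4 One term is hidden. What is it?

Positions follow the repeating pattern AAB; grouping by letter gives 2 tracks.
Subsequence A: 125, 216, ?, 512, 729, 1000 (consecutive cubes n³ from n = 5).
Subsequence B: -24, -10, 4 (arithmetic, step +14).
Subsequence A's pattern makes the blank 343.

343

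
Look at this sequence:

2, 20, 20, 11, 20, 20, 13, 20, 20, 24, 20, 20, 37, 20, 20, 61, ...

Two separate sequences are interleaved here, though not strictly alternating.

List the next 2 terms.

20, 20

The slot pattern repeats as ABB (period 3), so there are 2 interleaved tracks.
Subsequence A is 2, 11, 13, 24, 37, 61, which is a Fibonacci-like recurrence a_n = a_{n-1} + a_{n-2}.
Subsequence B is 20, 20, 20, 20, 20, 20, 20, 20, 20, 20, which is always 20.
Position 17 falls in subsequence B as its term 11, giving 20.
Position 18 falls in subsequence B as its term 12, giving 20.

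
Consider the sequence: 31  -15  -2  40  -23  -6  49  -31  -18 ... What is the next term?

58

Split by position mod 3 into 3 tracks.
Stream A: 31, 40, 49 (adding 9 each time).
Stream B: -15, -23, -31 (arithmetic with common difference −8).
Stream C: -2, -6, -18 (a geometric progression (common ratio 3)).
The 10th slot belongs to stream A; its 4th term is 58.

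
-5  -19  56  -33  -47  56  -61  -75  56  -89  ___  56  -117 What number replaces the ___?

The slot pattern repeats as AAB (period 3), so there are 2 interleaved tracks.
Subsequence A: -5, -19, -33, -47, -61, -75, -89, ?, -117 — linear: a_n = 9 − 14·n.
Subsequence B: 56, 56, 56, 56 — always 56.
The gap is subsequence A's term 8; the rule gives -103.

-103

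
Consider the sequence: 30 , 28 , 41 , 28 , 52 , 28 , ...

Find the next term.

Odd-indexed and even-indexed terms follow separate rules.
Stream A = 30, 41, 52: arithmetic with common difference +11.
Stream B = 28, 28, 28: constant 28.
The 7th slot belongs to stream A; its 4th term is 63.

63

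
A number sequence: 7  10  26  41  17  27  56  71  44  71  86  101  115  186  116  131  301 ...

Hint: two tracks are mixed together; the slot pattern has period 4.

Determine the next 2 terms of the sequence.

Reading positions in blocks of 4 reveals the pattern AABB — 2 tracks woven together.
Track A is 7, 10, 17, 27, 44, 71, 115, 186, 301, which is each term equals the sum of the previous two.
Track B is 26, 41, 56, 71, 86, 101, 116, 131, which is arithmetic, step +15.
Position 18 → track A, term 10 = 487.
Term 19 comes from track B (its 9th entry): 146.

487, 146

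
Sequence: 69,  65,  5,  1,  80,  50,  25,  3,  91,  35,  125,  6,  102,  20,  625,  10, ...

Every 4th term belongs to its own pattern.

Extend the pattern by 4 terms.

Split by position mod 4 into 4 tracks.
Track A is 69, 80, 91, 102, which is adding 11 each time.
Track B is 65, 50, 35, 20, which is arithmetic, step −15.
Track C is 5, 25, 125, 625, which is powers of 5.
Track D is 1, 3, 6, 10, which is the triangular numbers T_1, T_2, ….
Position 17 falls in track A as its term 5, giving 113.
The 18th slot belongs to track B; its 5th term is 5.
Position 19 → track C, term 5 = 3125.
The 20th slot belongs to track D; its 5th term is 15.

113, 5, 3125, 15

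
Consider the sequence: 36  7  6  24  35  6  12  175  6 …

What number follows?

Split by position mod 3 into 3 tracks.
Stream A: 36, 24, 12. Arithmetic with common difference −12.
Stream B: 7, 35, 175. Geometric with ratio 5.
Stream C: 6, 6, 6. Constant 6.
Position 10 falls in stream A as its term 4, giving 0.

0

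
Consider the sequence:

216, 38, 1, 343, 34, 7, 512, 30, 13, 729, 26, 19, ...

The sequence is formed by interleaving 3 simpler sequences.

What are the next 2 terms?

Split by position mod 3: positions 1, 4, 7, … form one track, and each other residue class forms its own.
Stream A = 216, 343, 512, 729: perfect cubes starting at 6³.
Stream B = 38, 34, 30, 26: subtracting 4 each time.
Stream C = 1, 7, 13, 19: arithmetic, step +6.
The 13th slot belongs to stream A; its 5th term is 1000.
Position 14 falls in stream B as its term 5, giving 22.

1000, 22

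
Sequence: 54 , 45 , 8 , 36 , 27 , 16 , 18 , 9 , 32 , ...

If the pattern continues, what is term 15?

Positions follow the repeating pattern AAB; grouping by letter gives 2 tracks.
Track A is 54, 45, 36, 27, 18, 9, which is arithmetic, step −9.
Track B is 8, 16, 32, which is powers 2^3, 2^4, 2^5, ….
Position 15 falls in track B as its term 5, giving 128.

128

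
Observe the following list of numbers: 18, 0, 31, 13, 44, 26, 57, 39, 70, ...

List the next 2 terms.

Odd-indexed and even-indexed terms follow separate rules.
Track A: 18, 31, 44, 57, 70 — arithmetic with common difference +13.
Track B: 0, 13, 26, 39 — linear: a_n = -13 + 13·n.
Position 10 falls in track B as its term 5, giving 52.
Term 11 comes from track A (its 6th entry): 83.

52, 83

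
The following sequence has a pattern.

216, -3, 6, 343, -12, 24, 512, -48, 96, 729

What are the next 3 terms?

Reading positions in blocks of 3 reveals the pattern ABB — 2 tracks woven together.
Track A: 216, 343, 512, 729 — perfect cubes starting at 6³.
Track B: -3, 6, -12, 24, -48, 96 — geometric, ×-2 each step.
Position 11 falls in track B as its term 7, giving -192.
The 12th slot belongs to track B; its 8th term is 384.
Position 13 falls in track A as its term 5, giving 1000.

-192, 384, 1000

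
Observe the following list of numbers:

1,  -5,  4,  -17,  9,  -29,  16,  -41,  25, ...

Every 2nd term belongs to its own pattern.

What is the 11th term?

Positions 1, 3, 5, … form one subsequence and positions 2, 4, 6, … form another.
Track A: 1, 4, 9, 16, 25 (consecutive squares n² from n = 1).
Track B: -5, -17, -29, -41 (linear: a_n = 7 − 12·n).
The 11th slot belongs to track A; its 6th term is 36.

36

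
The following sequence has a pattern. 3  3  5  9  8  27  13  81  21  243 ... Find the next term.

34

Positions 1, 3, 5, … form one subsequence and positions 2, 4, 6, … form another.
Stream A: 3, 5, 8, 13, 21. A Fibonacci-like recurrence a_n = a_{n-1} + a_{n-2}.
Stream B: 3, 9, 27, 81, 243. Powers of 3.
Position 11 falls in stream A as its term 6, giving 34.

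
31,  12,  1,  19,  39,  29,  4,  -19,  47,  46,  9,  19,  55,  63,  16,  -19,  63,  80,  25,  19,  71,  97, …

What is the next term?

Read the sequence 4 terms at a time; column i is its own pattern.
Stream A: 31, 39, 47, 55, 63, 71. Arithmetic, step +8.
Stream B: 12, 29, 46, 63, 80, 97. Linear: a_n = -5 + 17·n.
Stream C: 1, 4, 9, 16, 25. The squares 1², 2², 3², ….
Stream D: 19, -19, 19, -19, 19. Alternating ±19.
The 23rd slot belongs to stream C; its 6th term is 36.

36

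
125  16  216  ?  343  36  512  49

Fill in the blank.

25

Positions 1, 3, 5, … form one subsequence and positions 2, 4, 6, … form another.
Subsequence A is 125, 216, 343, 512, which is consecutive cubes n³ from n = 5.
Subsequence B is 16, ?, 36, 49, which is the squares 4², 5², 6², ….
The gap is subsequence B's term 2; the rule gives 25.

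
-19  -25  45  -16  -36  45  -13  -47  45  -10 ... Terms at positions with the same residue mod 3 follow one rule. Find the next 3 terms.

-58, 45, -7

Taking every 3rd term gives 3 separate tracks.
Track A is -19, -16, -13, -10, which is arithmetic, step +3.
Track B is -25, -36, -47, which is subtracting 11 each time.
Track C is 45, 45, 45, which is constant 45.
Position 11 falls in track B as its term 4, giving -58.
Position 12 falls in track C as its term 4, giving 45.
Position 13 → track A, term 5 = -7.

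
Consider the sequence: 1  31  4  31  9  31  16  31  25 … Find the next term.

Taking every 2nd term gives 2 separate tracks.
Track A = 1, 4, 9, 16, 25: the squares 1², 2², 3², ….
Track B = 31, 31, 31, 31: the constant sequence 31.
Position 10 falls in track B as its term 5, giving 31.

31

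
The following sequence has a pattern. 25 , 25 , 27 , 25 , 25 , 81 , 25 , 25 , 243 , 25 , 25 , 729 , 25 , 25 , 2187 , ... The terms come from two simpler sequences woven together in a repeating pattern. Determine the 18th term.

Positions follow the repeating pattern AAB; grouping by letter gives 2 tracks.
Track A: 25, 25, 25, 25, 25, 25, 25, 25, 25, 25 — the constant sequence 25.
Track B: 27, 81, 243, 729, 2187 — powers of 3.
Term 18 comes from track B (its 6th entry): 6561.

6561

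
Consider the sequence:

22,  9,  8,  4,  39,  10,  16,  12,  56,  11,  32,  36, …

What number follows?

Read the sequence 4 terms at a time; column i is its own pattern.
Track A: 22, 39, 56 (arithmetic, step +17).
Track B: 9, 10, 11 (arithmetic, step +1).
Track C: 8, 16, 32 (powers of 2).
Track D: 4, 12, 36 (geometric, ×3 each step).
Position 13 → track A, term 4 = 73.

73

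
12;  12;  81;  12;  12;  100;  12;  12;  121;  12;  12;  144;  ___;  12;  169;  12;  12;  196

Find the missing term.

12

Reading positions in blocks of 3 reveals the pattern AAB — 2 tracks woven together.
Track A: 12, 12, 12, 12, 12, 12, 12, 12, ?, 12, 12, 12 (constant 12).
Track B: 81, 100, 121, 144, 169, 196 (perfect squares starting at 9²).
Filling track A at index 9 by its rule yields 12.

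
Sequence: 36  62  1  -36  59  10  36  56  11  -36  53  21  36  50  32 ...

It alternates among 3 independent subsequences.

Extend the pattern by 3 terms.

-36, 47, 53

Read the sequence 3 terms at a time; column i is its own pattern.
Stream A: 36, -36, 36, -36, 36 — the oscillation 36·(−1)^(n+1).
Stream B: 62, 59, 56, 53, 50 — arithmetic, step −3.
Stream C: 1, 10, 11, 21, 32 — a Fibonacci-like recurrence a_n = a_{n-1} + a_{n-2}.
Term 16 comes from stream A (its 6th entry): -36.
The 17th slot belongs to stream B; its 6th term is 47.
Position 18 → stream C, term 6 = 53.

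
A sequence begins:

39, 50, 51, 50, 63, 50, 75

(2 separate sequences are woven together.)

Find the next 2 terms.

The terms cycle through 2 interleaved subsequences.
Stream A = 39, 51, 63, 75: arithmetic with common difference +12.
Stream B = 50, 50, 50: constant 50.
Term 8 comes from stream B (its 4th entry): 50.
Term 9 comes from stream A (its 5th entry): 87.

50, 87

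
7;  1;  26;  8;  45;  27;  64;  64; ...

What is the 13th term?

Positions 1, 3, 5, … form one subsequence and positions 2, 4, 6, … form another.
Stream A: 7, 26, 45, 64. Arithmetic with common difference +19.
Stream B: 1, 8, 27, 64. Consecutive cubes n³ from n = 1.
Position 13 falls in stream A as its term 7, giving 121.

121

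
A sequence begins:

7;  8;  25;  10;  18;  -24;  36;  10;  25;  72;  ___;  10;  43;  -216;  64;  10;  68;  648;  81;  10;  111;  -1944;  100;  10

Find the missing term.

49

Taking every 4th term gives 4 separate tracks.
Track A = 7, 18, 25, 43, 68, 111: each term equals the sum of the previous two.
Track B = 8, -24, 72, -216, 648, -1944: multiplying by -3 each time.
Track C = 25, 36, ?, 64, 81, 100: perfect squares starting at 5².
Track D = 10, 10, 10, 10, 10, 10: constant 10.
Filling track C at index 3 by its rule yields 49.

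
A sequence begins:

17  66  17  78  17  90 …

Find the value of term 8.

102

Positions 1, 3, 5, … form one subsequence and positions 2, 4, 6, … form another.
Track A is 17, 17, 17, which is constant 17.
Track B is 66, 78, 90, which is arithmetic with common difference +12.
Position 8 → track B, term 4 = 102.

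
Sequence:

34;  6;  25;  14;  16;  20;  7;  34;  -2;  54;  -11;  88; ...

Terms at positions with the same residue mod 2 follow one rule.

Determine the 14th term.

142

Positions 1, 3, 5, … form one subsequence and positions 2, 4, 6, … form another.
Subsequence A: 34, 25, 16, 7, -2, -11 — linear: a_n = 43 − 9·n.
Subsequence B: 6, 14, 20, 34, 54, 88 — each term equals the sum of the previous two.
Position 14 falls in subsequence B as its term 7, giving 142.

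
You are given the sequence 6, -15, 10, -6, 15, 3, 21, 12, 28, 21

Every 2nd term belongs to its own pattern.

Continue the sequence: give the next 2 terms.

The terms cycle through 2 interleaved subsequences.
Subsequence A: 6, 10, 15, 21, 28 — triangular numbers starting at T_3.
Subsequence B: -15, -6, 3, 12, 21 — arithmetic, step +9.
Position 11 falls in subsequence A as its term 6, giving 36.
Position 12 → subsequence B, term 6 = 30.

36, 30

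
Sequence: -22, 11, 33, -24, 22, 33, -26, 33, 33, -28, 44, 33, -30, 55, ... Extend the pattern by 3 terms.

33, -32, 66

Split by position mod 3 into 3 tracks.
Stream A: -22, -24, -26, -28, -30 (arithmetic, step −2).
Stream B: 11, 22, 33, 44, 55 (arithmetic with common difference +11).
Stream C: 33, 33, 33, 33 (constant 33).
The 15th slot belongs to stream C; its 5th term is 33.
Position 16 → stream A, term 6 = -32.
Position 17 falls in stream B as its term 6, giving 66.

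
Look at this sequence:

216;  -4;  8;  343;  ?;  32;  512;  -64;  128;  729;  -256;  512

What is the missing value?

Positions follow the repeating pattern ABB; grouping by letter gives 2 tracks.
Track A is 216, 343, 512, 729, which is perfect cubes starting at 6³.
Track B is -4, 8, ?, 32, -64, 128, -256, 512, which is a geometric progression (common ratio -2).
Track B's pattern makes the blank -16.

-16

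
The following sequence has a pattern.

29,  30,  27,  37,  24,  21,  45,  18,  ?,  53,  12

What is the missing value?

15

Positions follow the repeating pattern ABB; grouping by letter gives 2 tracks.
Track A = 29, 37, 45, 53: arithmetic, step +8.
Track B = 30, 27, 24, 21, 18, ?, 12: arithmetic with common difference −3.
Track B's pattern makes the blank 15.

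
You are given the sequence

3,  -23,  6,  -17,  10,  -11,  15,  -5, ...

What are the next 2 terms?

21, 1

Split by position mod 2 into 2 tracks.
Subsequence A: 3, 6, 10, 15. Triangular numbers starting at T_2.
Subsequence B: -23, -17, -11, -5. Adding 6 each time.
Position 9 falls in subsequence A as its term 5, giving 21.
The 10th slot belongs to subsequence B; its 5th term is 1.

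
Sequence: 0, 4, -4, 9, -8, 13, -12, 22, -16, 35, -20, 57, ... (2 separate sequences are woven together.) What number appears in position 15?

Taking every 2nd term gives 2 separate tracks.
Track A: 0, -4, -8, -12, -16, -20. Subtracting 4 each time.
Track B: 4, 9, 13, 22, 35, 57. Each term equals the sum of the previous two.
Position 15 falls in track A as its term 8, giving -28.

-28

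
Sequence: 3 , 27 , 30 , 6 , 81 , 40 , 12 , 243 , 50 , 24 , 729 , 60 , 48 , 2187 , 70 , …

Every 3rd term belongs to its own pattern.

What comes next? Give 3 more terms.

Taking every 3rd term gives 3 separate tracks.
Track A: 3, 6, 12, 24, 48 (geometric, ×2 each step).
Track B: 27, 81, 243, 729, 2187 (powers 3^3, 3^4, 3^5, …).
Track C: 30, 40, 50, 60, 70 (adding 10 each time).
Position 16 falls in track A as its term 6, giving 96.
The 17th slot belongs to track B; its 6th term is 6561.
Position 18 falls in track C as its term 6, giving 80.

96, 6561, 80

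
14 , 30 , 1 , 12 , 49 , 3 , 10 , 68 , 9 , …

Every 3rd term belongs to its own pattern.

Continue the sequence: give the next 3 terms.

8, 87, 27

Split by position mod 3 into 3 tracks.
Stream A: 14, 12, 10 (arithmetic, step −2).
Stream B: 30, 49, 68 (linear: a_n = 11 + 19·n).
Stream C: 1, 3, 9 (powers of 3).
Term 10 comes from stream A (its 4th entry): 8.
Term 11 comes from stream B (its 4th entry): 87.
The 12th slot belongs to stream C; its 4th term is 27.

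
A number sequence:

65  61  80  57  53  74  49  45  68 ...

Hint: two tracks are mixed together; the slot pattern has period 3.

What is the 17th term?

21

Positions follow the repeating pattern AAB; grouping by letter gives 2 tracks.
Subsequence A = 65, 61, 57, 53, 49, 45: linear: a_n = 69 − 4·n.
Subsequence B = 80, 74, 68: arithmetic with common difference −6.
Position 17 falls in subsequence A as its term 12, giving 21.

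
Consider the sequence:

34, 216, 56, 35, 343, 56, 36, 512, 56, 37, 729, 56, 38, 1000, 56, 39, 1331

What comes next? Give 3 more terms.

56, 40, 1728

Split by position mod 3: positions 1, 4, 7, … form one track, and each other residue class forms its own.
Track A: 34, 35, 36, 37, 38, 39 (arithmetic, step +1).
Track B: 216, 343, 512, 729, 1000, 1331 (the cubes 6³, 7³, 8³, …).
Track C: 56, 56, 56, 56, 56 (always 56).
Position 18 → track C, term 6 = 56.
Position 19 falls in track A as its term 7, giving 40.
The 20th slot belongs to track B; its 7th term is 1728.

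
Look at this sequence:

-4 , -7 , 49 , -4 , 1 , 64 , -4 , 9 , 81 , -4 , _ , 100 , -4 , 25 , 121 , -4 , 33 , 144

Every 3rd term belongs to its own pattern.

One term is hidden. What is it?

Read the sequence 3 terms at a time; column i is its own pattern.
Track A is -4, -4, -4, -4, -4, -4, which is always -4.
Track B is -7, 1, 9, ?, 25, 33, which is arithmetic, step +8.
Track C is 49, 64, 81, 100, 121, 144, which is the squares 7², 8², 9², ….
Track B's pattern makes the blank 17.

17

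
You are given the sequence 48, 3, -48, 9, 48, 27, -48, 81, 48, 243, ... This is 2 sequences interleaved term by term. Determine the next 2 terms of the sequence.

-48, 729

The terms cycle through 2 interleaved subsequences.
Stream A is 48, -48, 48, -48, 48, which is alternating ±48.
Stream B is 3, 9, 27, 81, 243, which is powers 3^1, 3^2, 3^3, ….
Position 11 → stream A, term 6 = -48.
Position 12 falls in stream B as its term 6, giving 729.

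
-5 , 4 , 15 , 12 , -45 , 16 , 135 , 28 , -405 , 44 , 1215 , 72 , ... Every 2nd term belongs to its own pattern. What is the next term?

-3645

Odd-indexed and even-indexed terms follow separate rules.
Track A is -5, 15, -45, 135, -405, 1215, which is geometric, ×-3 each step.
Track B is 4, 12, 16, 28, 44, 72, which is a Fibonacci-like recurrence a_n = a_{n-1} + a_{n-2}.
Position 13 falls in track A as its term 7, giving -3645.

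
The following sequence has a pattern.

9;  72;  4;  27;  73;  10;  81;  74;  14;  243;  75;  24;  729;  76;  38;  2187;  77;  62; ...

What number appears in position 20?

78

Read the sequence 3 terms at a time; column i is its own pattern.
Subsequence A = 9, 27, 81, 243, 729, 2187: powers of 3.
Subsequence B = 72, 73, 74, 75, 76, 77: adding 1 each time.
Subsequence C = 4, 10, 14, 24, 38, 62: each term equals the sum of the previous two.
Term 20 comes from subsequence B (its 7th entry): 78.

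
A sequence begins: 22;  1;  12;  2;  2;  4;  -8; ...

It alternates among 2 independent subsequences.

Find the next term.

8

Odd-indexed and even-indexed terms follow separate rules.
Stream A = 22, 12, 2, -8: subtracting 10 each time.
Stream B = 1, 2, 4: powers 2^0, 2^1, 2^2, ….
Position 8 falls in stream B as its term 4, giving 8.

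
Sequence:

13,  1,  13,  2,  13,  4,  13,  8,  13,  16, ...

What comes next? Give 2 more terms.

The terms cycle through 2 interleaved subsequences.
Track A = 13, 13, 13, 13, 13: constant 13.
Track B = 1, 2, 4, 8, 16: successive powers of 2.
Term 11 comes from track A (its 6th entry): 13.
The 12th slot belongs to track B; its 6th term is 32.

13, 32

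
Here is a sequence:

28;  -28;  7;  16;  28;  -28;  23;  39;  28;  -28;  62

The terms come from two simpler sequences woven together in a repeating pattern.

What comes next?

The slot pattern repeats as AABB (period 4), so there are 2 interleaved tracks.
Track A is 28, -28, 28, -28, 28, -28, which is alternating ±28.
Track B is 7, 16, 23, 39, 62, which is each term equals the sum of the previous two.
Position 12 → track B, term 6 = 101.

101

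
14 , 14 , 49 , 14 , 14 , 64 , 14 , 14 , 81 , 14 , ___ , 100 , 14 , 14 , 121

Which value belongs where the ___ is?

Reading positions in blocks of 3 reveals the pattern AAB — 2 tracks woven together.
Track A: 14, 14, 14, 14, 14, 14, 14, ?, 14, 14 (the constant sequence 14).
Track B: 49, 64, 81, 100, 121 (consecutive squares n² from n = 7).
The gap is track A's term 8; the rule gives 14.

14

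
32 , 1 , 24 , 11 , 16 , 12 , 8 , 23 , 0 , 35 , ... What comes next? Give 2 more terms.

-8, 58

Taking every 2nd term gives 2 separate tracks.
Track A: 32, 24, 16, 8, 0 (arithmetic with common difference −8).
Track B: 1, 11, 12, 23, 35 (a Fibonacci-like recurrence a_n = a_{n-1} + a_{n-2}).
Position 11 → track A, term 6 = -8.
Position 12 → track B, term 6 = 58.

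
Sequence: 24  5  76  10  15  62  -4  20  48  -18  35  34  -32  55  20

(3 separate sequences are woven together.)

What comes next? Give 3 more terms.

Taking every 3rd term gives 3 separate tracks.
Track A is 24, 10, -4, -18, -32, which is subtracting 14 each time.
Track B is 5, 15, 20, 35, 55, which is each term equals the sum of the previous two.
Track C is 76, 62, 48, 34, 20, which is arithmetic, step −14.
The 16th slot belongs to track A; its 6th term is -46.
Term 17 comes from track B (its 6th entry): 90.
The 18th slot belongs to track C; its 6th term is 6.

-46, 90, 6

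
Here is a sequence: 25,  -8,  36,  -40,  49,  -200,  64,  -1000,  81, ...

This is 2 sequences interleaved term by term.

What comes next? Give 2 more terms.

-5000, 100

Positions 1, 3, 5, … form one subsequence and positions 2, 4, 6, … form another.
Track A = 25, 36, 49, 64, 81: the squares 5², 6², 7², ….
Track B = -8, -40, -200, -1000: geometric with ratio 5.
Position 10 falls in track B as its term 5, giving -5000.
Position 11 falls in track A as its term 6, giving 100.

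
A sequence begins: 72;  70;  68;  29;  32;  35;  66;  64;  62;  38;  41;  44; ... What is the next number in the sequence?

60

Positions follow the repeating pattern AAABBB; grouping by letter gives 2 tracks.
Track A = 72, 70, 68, 66, 64, 62: arithmetic with common difference −2.
Track B = 29, 32, 35, 38, 41, 44: adding 3 each time.
The 13th slot belongs to track A; its 7th term is 60.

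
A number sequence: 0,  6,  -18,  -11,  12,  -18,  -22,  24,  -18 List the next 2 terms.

The terms cycle through 3 interleaved subsequences.
Subsequence A: 0, -11, -22 — arithmetic with common difference −11.
Subsequence B: 6, 12, 24 — a geometric progression (common ratio 2).
Subsequence C: -18, -18, -18 — the constant sequence -18.
Position 10 falls in subsequence A as its term 4, giving -33.
Position 11 falls in subsequence B as its term 4, giving 48.

-33, 48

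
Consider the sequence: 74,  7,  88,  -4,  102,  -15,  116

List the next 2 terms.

The terms cycle through 2 interleaved subsequences.
Track A: 74, 88, 102, 116 — arithmetic, step +14.
Track B: 7, -4, -15 — subtracting 11 each time.
Position 8 → track B, term 4 = -26.
The 9th slot belongs to track A; its 5th term is 130.

-26, 130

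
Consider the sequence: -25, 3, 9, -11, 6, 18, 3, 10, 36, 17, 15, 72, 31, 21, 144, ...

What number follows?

45

Read the sequence 3 terms at a time; column i is its own pattern.
Subsequence A is -25, -11, 3, 17, 31, which is adding 14 each time.
Subsequence B is 3, 6, 10, 15, 21, which is triangular numbers starting at T_2.
Subsequence C is 9, 18, 36, 72, 144, which is geometric with ratio 2.
Term 16 comes from subsequence A (its 6th entry): 45.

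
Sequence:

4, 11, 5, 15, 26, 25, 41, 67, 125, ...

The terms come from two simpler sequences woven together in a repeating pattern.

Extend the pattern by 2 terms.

108, 175

Reading positions in blocks of 3 reveals the pattern AAB — 2 tracks woven together.
Track A: 4, 11, 15, 26, 41, 67 — a Fibonacci-like recurrence a_n = a_{n-1} + a_{n-2}.
Track B: 5, 25, 125 — multiplying by 5 each time.
Position 10 → track A, term 7 = 108.
Term 11 comes from track A (its 8th entry): 175.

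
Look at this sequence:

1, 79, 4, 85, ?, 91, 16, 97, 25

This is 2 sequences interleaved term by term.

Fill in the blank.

Odd-indexed and even-indexed terms follow separate rules.
Subsequence A: 1, 4, ?, 16, 25 (the squares 1², 2², 3², …).
Subsequence B: 79, 85, 91, 97 (linear: a_n = 73 + 6·n).
So the missing entry in subsequence A is 9.

9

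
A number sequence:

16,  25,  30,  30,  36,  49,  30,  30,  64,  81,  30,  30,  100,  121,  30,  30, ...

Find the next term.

The slot pattern repeats as AABB (period 4), so there are 2 interleaved tracks.
Stream A: 16, 25, 36, 49, 64, 81, 100, 121. The squares 4², 5², 6², ….
Stream B: 30, 30, 30, 30, 30, 30, 30, 30. Always 30.
Position 17 → stream A, term 9 = 144.

144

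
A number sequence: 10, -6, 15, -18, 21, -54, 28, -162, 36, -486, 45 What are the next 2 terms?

The terms cycle through 2 interleaved subsequences.
Subsequence A is 10, 15, 21, 28, 36, 45, which is triangular numbers n(n+1)/2 for n = 4, 5, ….
Subsequence B is -6, -18, -54, -162, -486, which is geometric, ×3 each step.
Position 12 → subsequence B, term 6 = -1458.
The 13th slot belongs to subsequence A; its 7th term is 55.

-1458, 55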